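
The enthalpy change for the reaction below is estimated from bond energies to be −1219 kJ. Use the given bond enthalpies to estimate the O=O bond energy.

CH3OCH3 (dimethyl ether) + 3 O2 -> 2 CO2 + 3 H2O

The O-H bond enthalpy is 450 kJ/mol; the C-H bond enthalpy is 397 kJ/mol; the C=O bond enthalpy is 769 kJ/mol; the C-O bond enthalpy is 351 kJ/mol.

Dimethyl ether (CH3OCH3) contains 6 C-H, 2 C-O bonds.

Let D be the O=O bond energy.
Σ(broken) = 6×397 + 2×351 + 3×D = 3084 + 3D
Σ(formed) = 4×769 + 6×450 = 5776
ΔH = Σ(broken) − Σ(formed) = (3084 + 3D) − (5776) = −2692 + 3D
Setting this equal to −1219 kJ gives 3D = 1473, so D = 491 kJ/mol.

D(O=O) ≈ 491 kJ/mol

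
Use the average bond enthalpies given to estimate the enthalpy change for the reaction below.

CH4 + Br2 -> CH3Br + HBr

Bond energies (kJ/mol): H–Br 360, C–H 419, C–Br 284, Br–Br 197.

Bonds broken (reactants):
  Br–Br: 1 × 197 = 197
  C–H: 4 × 419 = 1676
  Σ(broken) = 1873 kJ
Bonds formed (products):
  C–Br: 1 × 284 = 284
  C–H: 3 × 419 = 1257
  H–Br: 1 × 360 = 360
  Σ(formed) = 1901 kJ
ΔH = Σ(broken) − Σ(formed) = 1873 − 1901 = −28 kJ

ΔH ≈ −28 kJ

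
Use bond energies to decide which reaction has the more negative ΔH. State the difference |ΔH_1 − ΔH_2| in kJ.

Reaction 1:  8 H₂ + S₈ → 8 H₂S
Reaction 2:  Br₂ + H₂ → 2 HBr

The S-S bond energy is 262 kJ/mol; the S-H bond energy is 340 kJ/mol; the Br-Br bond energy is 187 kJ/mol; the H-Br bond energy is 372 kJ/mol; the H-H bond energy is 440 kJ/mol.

Reaction 2, by 293 kJ

Reaction 1:
  Bonds broken (reactants):
    H-H: 8 × 440 = 3520
    S-S: 8 × 262 = 2096
    Σ(broken) = 5616 kJ
  Bonds formed (products):
    S-H: 16 × 340 = 5440
    Σ(formed) = 5440 kJ
  ΔH_1 = 5616 − 5440 = +176 kJ
Reaction 2:
  Bonds broken (reactants):
    Br-Br: 1 × 187 = 187
    H-H: 1 × 440 = 440
    Σ(broken) = 627 kJ
  Bonds formed (products):
    H-Br: 2 × 372 = 744
    Σ(formed) = 744 kJ
  ΔH_2 = 627 − 744 = −117 kJ
ΔH_1 − ΔH_2 = +293 kJ, so reaction 2 has the more negative ΔH; |ΔH_1 − ΔH_2| = 293 kJ.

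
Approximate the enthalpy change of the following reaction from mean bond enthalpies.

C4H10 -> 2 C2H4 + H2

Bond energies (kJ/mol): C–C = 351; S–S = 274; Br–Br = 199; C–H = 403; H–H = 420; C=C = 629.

ΔH ≈ +181 kJ

Bonds broken (reactants):
  C–C: 3 × 351 = 1053
  C–H: 10 × 403 = 4030
  Σ(broken) = 5083 kJ
Bonds formed (products):
  C–H: 8 × 403 = 3224
  C=C: 2 × 629 = 1258
  H–H: 1 × 420 = 420
  Σ(formed) = 4902 kJ
ΔH = Σ(broken) − Σ(formed) = 5083 − 4902 = +181 kJ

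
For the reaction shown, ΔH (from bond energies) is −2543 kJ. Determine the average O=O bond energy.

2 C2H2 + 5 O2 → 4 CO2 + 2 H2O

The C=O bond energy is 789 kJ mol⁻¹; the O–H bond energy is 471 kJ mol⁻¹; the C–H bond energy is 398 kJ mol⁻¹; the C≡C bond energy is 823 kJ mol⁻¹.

Let D be the O=O bond energy.
Σ(broken) = 2×823 + 4×398 + 5×D = 3238 + 5D
Σ(formed) = 8×789 + 4×471 = 8196
ΔH = Σ(broken) − Σ(formed) = (3238 + 5D) − (8196) = −4958 + 5D
Setting this equal to −2543 kJ gives 5D = 2415, so D = 483 kJ/mol.

D(O=O) ≈ 483 kJ/mol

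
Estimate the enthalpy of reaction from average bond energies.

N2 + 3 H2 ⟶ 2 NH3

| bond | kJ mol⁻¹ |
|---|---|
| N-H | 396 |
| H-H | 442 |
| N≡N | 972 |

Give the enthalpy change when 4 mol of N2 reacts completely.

Bonds broken (reactants):
  H-H: 3 × 442 = 1326
  N≡N: 1 × 972 = 972
  Σ(broken) = 2298 kJ
Bonds formed (products):
  N-H: 6 × 396 = 2376
  Σ(formed) = 2376 kJ
ΔH = Σ(broken) − Σ(formed) = 2298 − 2376 = −78 kJ
For 4× the reaction as written: 4 × (−78) = −312 kJ

ΔH = −312 kJ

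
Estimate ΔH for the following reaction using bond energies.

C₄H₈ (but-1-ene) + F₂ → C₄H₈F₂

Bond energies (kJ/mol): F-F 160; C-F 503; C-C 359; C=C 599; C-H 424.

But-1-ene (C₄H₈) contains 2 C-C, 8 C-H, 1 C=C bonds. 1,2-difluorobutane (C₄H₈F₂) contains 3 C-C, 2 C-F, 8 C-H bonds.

ΔH ≈ −606 kJ

Bonds broken (reactants):
  C-C: 2 × 359 = 718
  C-H: 8 × 424 = 3392
  C=C: 1 × 599 = 599
  F-F: 1 × 160 = 160
  Σ(broken) = 4869 kJ
Bonds formed (products):
  C-C: 3 × 359 = 1077
  C-F: 2 × 503 = 1006
  C-H: 8 × 424 = 3392
  Σ(formed) = 5475 kJ
ΔH = Σ(broken) − Σ(formed) = 4869 − 5475 = −606 kJ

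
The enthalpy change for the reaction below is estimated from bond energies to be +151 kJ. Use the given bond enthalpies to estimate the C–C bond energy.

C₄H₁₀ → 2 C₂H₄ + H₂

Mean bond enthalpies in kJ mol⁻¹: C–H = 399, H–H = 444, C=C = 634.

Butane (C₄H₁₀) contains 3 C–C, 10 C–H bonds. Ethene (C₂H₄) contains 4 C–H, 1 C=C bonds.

Let D be the C–C bond energy.
Σ(broken) = 3×D + 10×399 = 3990 + 3D
Σ(formed) = 8×399 + 2×634 + 1×444 = 4904
ΔH = Σ(broken) − Σ(formed) = (3990 + 3D) − (4904) = −914 + 3D
Setting this equal to +151 kJ gives 3D = 1065, so D = 355 kJ/mol.

D(C–C) ≈ 355 kJ/mol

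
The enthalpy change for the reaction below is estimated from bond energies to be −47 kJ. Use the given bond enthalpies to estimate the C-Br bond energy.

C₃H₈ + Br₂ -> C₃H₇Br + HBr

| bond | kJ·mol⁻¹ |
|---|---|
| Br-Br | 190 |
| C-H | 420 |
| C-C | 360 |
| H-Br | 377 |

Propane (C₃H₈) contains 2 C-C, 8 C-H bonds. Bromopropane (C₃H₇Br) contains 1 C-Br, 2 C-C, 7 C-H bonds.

D(C-Br) ≈ 280 kJ/mol

Let D be the C-Br bond energy.
Σ(broken) = 1×190 + 2×360 + 8×420 = 4270
Σ(formed) = 1×D + 2×360 + 7×420 + 1×377 = 4037 + D
ΔH = Σ(broken) − Σ(formed) = (4270) − (4037 + D) = +233 − D
Setting this equal to −47 kJ gives D = 280 kJ/mol.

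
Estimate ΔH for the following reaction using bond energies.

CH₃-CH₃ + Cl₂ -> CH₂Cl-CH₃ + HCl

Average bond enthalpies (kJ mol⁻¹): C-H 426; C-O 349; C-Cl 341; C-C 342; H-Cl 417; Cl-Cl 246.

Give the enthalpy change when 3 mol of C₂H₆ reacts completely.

Bonds broken (reactants):
  C-C: 1 × 342 = 342
  C-H: 6 × 426 = 2556
  Cl-Cl: 1 × 246 = 246
  Σ(broken) = 3144 kJ
Bonds formed (products):
  C-C: 1 × 342 = 342
  C-Cl: 1 × 341 = 341
  C-H: 5 × 426 = 2130
  H-Cl: 1 × 417 = 417
  Σ(formed) = 3230 kJ
ΔH = Σ(broken) − Σ(formed) = 3144 − 3230 = −86 kJ
For 3× the reaction as written: 3 × (−86) = −258 kJ

ΔH = −258 kJ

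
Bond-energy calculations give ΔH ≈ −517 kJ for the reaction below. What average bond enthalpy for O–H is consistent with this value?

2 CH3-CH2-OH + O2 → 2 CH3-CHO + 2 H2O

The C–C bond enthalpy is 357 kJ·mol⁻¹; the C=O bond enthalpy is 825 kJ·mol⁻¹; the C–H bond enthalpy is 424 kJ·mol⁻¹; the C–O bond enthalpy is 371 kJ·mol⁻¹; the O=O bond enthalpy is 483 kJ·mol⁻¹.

D(O–H) ≈ 470 kJ/mol

Let D be the O–H bond energy.
Σ(broken) = 2×357 + 10×424 + 2×371 + 2×D + 1×483 = 6179 + 2D
Σ(formed) = 2×357 + 8×424 + 2×825 + 4×D = 5756 + 4D
ΔH = Σ(broken) − Σ(formed) = (6179 + 2D) − (5756 + 4D) = +423 − 2D
Setting this equal to −517 kJ gives 2D = 940, so D = 470 kJ/mol.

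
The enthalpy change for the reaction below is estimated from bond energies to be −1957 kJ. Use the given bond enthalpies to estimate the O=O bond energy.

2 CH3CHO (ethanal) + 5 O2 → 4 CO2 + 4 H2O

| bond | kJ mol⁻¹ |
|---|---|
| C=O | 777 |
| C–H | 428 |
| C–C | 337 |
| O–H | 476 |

Let D be the O=O bond energy.
Σ(broken) = 2×337 + 8×428 + 2×777 + 5×D = 5652 + 5D
Σ(formed) = 8×777 + 8×476 = 10024
ΔH = Σ(broken) − Σ(formed) = (5652 + 5D) − (10024) = −4372 + 5D
Setting this equal to −1957 kJ gives 5D = 2415, so D = 483 kJ/mol.

D(O=O) ≈ 483 kJ/mol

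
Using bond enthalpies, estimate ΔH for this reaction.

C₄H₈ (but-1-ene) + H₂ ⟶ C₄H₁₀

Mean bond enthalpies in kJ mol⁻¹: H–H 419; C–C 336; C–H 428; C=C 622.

ΔH ≈ −151 kJ

Bonds broken (reactants):
  C–C: 2 × 336 = 672
  C–H: 8 × 428 = 3424
  C=C: 1 × 622 = 622
  H–H: 1 × 419 = 419
  Σ(broken) = 5137 kJ
Bonds formed (products):
  C–C: 3 × 336 = 1008
  C–H: 10 × 428 = 4280
  Σ(formed) = 5288 kJ
ΔH = Σ(broken) − Σ(formed) = 5137 − 5288 = −151 kJ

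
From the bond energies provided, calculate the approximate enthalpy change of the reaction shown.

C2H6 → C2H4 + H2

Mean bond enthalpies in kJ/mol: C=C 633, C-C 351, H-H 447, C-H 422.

ΔH ≈ +115 kJ

Bonds broken (reactants):
  C-C: 1 × 351 = 351
  C-H: 6 × 422 = 2532
  Σ(broken) = 2883 kJ
Bonds formed (products):
  C-H: 4 × 422 = 1688
  C=C: 1 × 633 = 633
  H-H: 1 × 447 = 447
  Σ(formed) = 2768 kJ
ΔH = Σ(broken) − Σ(formed) = 2883 − 2768 = +115 kJ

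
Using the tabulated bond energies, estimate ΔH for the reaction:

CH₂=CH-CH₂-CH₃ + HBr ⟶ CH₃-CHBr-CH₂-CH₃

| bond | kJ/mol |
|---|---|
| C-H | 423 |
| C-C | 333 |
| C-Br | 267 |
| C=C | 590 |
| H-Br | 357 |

Bonds broken (reactants):
  C-C: 2 × 333 = 666
  C-H: 8 × 423 = 3384
  C=C: 1 × 590 = 590
  H-Br: 1 × 357 = 357
  Σ(broken) = 4997 kJ
Bonds formed (products):
  C-Br: 1 × 267 = 267
  C-C: 3 × 333 = 999
  C-H: 9 × 423 = 3807
  Σ(formed) = 5073 kJ
ΔH = Σ(broken) − Σ(formed) = 4997 − 5073 = −76 kJ

ΔH ≈ −76 kJ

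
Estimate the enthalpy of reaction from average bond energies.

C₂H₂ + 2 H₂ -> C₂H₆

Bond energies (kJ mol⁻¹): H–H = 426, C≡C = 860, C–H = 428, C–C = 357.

ΔH ≈ −357 kJ

Bonds broken (reactants):
  C≡C: 1 × 860 = 860
  C–H: 2 × 428 = 856
  H–H: 2 × 426 = 852
  Σ(broken) = 2568 kJ
Bonds formed (products):
  C–C: 1 × 357 = 357
  C–H: 6 × 428 = 2568
  Σ(formed) = 2925 kJ
ΔH = Σ(broken) − Σ(formed) = 2568 − 2925 = −357 kJ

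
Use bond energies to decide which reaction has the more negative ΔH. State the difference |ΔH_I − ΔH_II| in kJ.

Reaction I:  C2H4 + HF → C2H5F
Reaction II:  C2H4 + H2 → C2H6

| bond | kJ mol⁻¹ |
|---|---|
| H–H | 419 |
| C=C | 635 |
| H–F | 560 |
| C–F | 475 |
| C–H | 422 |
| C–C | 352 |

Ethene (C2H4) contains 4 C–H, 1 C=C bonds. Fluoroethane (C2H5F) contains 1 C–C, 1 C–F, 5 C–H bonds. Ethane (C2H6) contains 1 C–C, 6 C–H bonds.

Reaction I:
  Bonds broken (reactants):
    C–H: 4 × 422 = 1688
    C=C: 1 × 635 = 635
    H–F: 1 × 560 = 560
    Σ(broken) = 2883 kJ
  Bonds formed (products):
    C–C: 1 × 352 = 352
    C–F: 1 × 475 = 475
    C–H: 5 × 422 = 2110
    Σ(formed) = 2937 kJ
  ΔH_I = 2883 − 2937 = −54 kJ
Reaction II:
  Bonds broken (reactants):
    C–H: 4 × 422 = 1688
    C=C: 1 × 635 = 635
    H–H: 1 × 419 = 419
    Σ(broken) = 2742 kJ
  Bonds formed (products):
    C–C: 1 × 352 = 352
    C–H: 6 × 422 = 2532
    Σ(formed) = 2884 kJ
  ΔH_II = 2742 − 2884 = −142 kJ
ΔH_I − ΔH_II = +88 kJ, so reaction II has the more negative ΔH; |ΔH_I − ΔH_II| = 88 kJ.

Reaction II, by 88 kJ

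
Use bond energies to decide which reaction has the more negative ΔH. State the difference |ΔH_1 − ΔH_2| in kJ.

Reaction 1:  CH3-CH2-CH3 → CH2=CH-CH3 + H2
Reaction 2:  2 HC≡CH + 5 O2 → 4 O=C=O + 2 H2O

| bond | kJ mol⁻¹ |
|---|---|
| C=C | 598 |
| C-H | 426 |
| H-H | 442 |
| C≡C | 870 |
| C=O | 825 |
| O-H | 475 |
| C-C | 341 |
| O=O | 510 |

Reaction 2, by 2659 kJ

Reaction 1:
  Bonds broken (reactants):
    C-C: 2 × 341 = 682
    C-H: 8 × 426 = 3408
    Σ(broken) = 4090 kJ
  Bonds formed (products):
    C-C: 1 × 341 = 341
    C-H: 6 × 426 = 2556
    C=C: 1 × 598 = 598
    H-H: 1 × 442 = 442
    Σ(formed) = 3937 kJ
  ΔH_1 = 4090 − 3937 = +153 kJ
Reaction 2:
  Bonds broken (reactants):
    C≡C: 2 × 870 = 1740
    C-H: 4 × 426 = 1704
    O=O: 5 × 510 = 2550
    Σ(broken) = 5994 kJ
  Bonds formed (products):
    C=O: 8 × 825 = 6600
    O-H: 4 × 475 = 1900
    Σ(formed) = 8500 kJ
  ΔH_2 = 5994 − 8500 = −2506 kJ
ΔH_1 − ΔH_2 = +2659 kJ, so reaction 2 has the more negative ΔH; |ΔH_1 − ΔH_2| = 2659 kJ.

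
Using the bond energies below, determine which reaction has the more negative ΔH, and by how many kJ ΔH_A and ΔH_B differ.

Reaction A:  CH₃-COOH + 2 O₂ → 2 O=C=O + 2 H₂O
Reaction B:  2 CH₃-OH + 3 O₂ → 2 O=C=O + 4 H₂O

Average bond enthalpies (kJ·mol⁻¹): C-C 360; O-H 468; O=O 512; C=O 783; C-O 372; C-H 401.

Reaction A:
  Bonds broken (reactants):
    C-C: 1 × 360 = 360
    C-H: 3 × 401 = 1203
    C-O: 1 × 372 = 372
    C=O: 1 × 783 = 783
    O-H: 1 × 468 = 468
    O=O: 2 × 512 = 1024
    Σ(broken) = 4210 kJ
  Bonds formed (products):
    C=O: 4 × 783 = 3132
    O-H: 4 × 468 = 1872
    Σ(formed) = 5004 kJ
  ΔH_A = 4210 − 5004 = −794 kJ
Reaction B:
  Bonds broken (reactants):
    C-H: 6 × 401 = 2406
    C-O: 2 × 372 = 744
    O-H: 2 × 468 = 936
    O=O: 3 × 512 = 1536
    Σ(broken) = 5622 kJ
  Bonds formed (products):
    C=O: 4 × 783 = 3132
    O-H: 8 × 468 = 3744
    Σ(formed) = 6876 kJ
  ΔH_B = 5622 − 6876 = −1254 kJ
ΔH_A − ΔH_B = +460 kJ, so reaction B has the more negative ΔH; |ΔH_A − ΔH_B| = 460 kJ.

Reaction B, by 460 kJ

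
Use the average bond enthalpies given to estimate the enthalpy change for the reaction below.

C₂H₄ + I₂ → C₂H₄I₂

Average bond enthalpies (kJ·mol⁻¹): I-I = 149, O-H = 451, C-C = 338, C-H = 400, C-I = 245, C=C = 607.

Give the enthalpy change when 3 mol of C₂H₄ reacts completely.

ΔH = −216 kJ

Bonds broken (reactants):
  C-H: 4 × 400 = 1600
  C=C: 1 × 607 = 607
  I-I: 1 × 149 = 149
  Σ(broken) = 2356 kJ
Bonds formed (products):
  C-C: 1 × 338 = 338
  C-H: 4 × 400 = 1600
  C-I: 2 × 245 = 490
  Σ(formed) = 2428 kJ
ΔH = Σ(broken) − Σ(formed) = 2356 − 2428 = −72 kJ
For 3× the reaction as written: 3 × (−72) = −216 kJ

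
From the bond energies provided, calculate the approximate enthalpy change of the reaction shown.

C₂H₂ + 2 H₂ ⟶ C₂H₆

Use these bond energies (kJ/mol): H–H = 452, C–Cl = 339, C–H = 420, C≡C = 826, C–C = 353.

Bonds broken (reactants):
  C≡C: 1 × 826 = 826
  C–H: 2 × 420 = 840
  H–H: 2 × 452 = 904
  Σ(broken) = 2570 kJ
Bonds formed (products):
  C–C: 1 × 353 = 353
  C–H: 6 × 420 = 2520
  Σ(formed) = 2873 kJ
ΔH = Σ(broken) − Σ(formed) = 2570 − 2873 = −303 kJ

ΔH ≈ −303 kJ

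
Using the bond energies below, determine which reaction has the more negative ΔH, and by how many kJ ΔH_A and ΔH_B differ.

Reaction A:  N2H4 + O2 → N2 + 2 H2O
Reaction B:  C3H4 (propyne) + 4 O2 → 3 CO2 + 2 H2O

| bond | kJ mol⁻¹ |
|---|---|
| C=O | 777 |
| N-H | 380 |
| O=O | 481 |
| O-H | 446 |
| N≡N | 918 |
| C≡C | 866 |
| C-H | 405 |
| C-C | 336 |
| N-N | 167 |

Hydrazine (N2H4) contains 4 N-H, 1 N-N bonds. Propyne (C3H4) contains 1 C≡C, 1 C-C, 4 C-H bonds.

Reaction B, by 1166 kJ

Reaction A:
  Bonds broken (reactants):
    N-H: 4 × 380 = 1520
    N-N: 1 × 167 = 167
    O=O: 1 × 481 = 481
    Σ(broken) = 2168 kJ
  Bonds formed (products):
    N≡N: 1 × 918 = 918
    O-H: 4 × 446 = 1784
    Σ(formed) = 2702 kJ
  ΔH_A = 2168 − 2702 = −534 kJ
Reaction B:
  Bonds broken (reactants):
    C≡C: 1 × 866 = 866
    C-C: 1 × 336 = 336
    C-H: 4 × 405 = 1620
    O=O: 4 × 481 = 1924
    Σ(broken) = 4746 kJ
  Bonds formed (products):
    C=O: 6 × 777 = 4662
    O-H: 4 × 446 = 1784
    Σ(formed) = 6446 kJ
  ΔH_B = 4746 − 6446 = −1700 kJ
ΔH_A − ΔH_B = +1166 kJ, so reaction B has the more negative ΔH; |ΔH_A − ΔH_B| = 1166 kJ.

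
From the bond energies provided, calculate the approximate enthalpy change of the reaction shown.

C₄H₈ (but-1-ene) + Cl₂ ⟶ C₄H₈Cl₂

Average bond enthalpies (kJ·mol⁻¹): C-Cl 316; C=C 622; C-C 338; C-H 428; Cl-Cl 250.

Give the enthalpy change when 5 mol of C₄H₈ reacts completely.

Bonds broken (reactants):
  C-C: 2 × 338 = 676
  C-H: 8 × 428 = 3424
  C=C: 1 × 622 = 622
  Cl-Cl: 1 × 250 = 250
  Σ(broken) = 4972 kJ
Bonds formed (products):
  C-C: 3 × 338 = 1014
  C-Cl: 2 × 316 = 632
  C-H: 8 × 428 = 3424
  Σ(formed) = 5070 kJ
ΔH = Σ(broken) − Σ(formed) = 4972 − 5070 = −98 kJ
For 5× the reaction as written: 5 × (−98) = −490 kJ

ΔH = −490 kJ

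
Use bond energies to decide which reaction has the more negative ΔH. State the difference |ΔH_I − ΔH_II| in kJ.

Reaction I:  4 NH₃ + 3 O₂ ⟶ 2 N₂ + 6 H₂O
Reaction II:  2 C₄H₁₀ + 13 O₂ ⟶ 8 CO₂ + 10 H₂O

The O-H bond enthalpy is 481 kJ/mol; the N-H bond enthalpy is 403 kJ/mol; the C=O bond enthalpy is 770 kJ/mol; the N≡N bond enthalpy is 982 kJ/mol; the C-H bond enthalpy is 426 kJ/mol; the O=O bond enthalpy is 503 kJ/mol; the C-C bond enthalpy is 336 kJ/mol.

Reaction II, by 3474 kJ

Reaction I:
  Bonds broken (reactants):
    N-H: 12 × 403 = 4836
    O=O: 3 × 503 = 1509
    Σ(broken) = 6345 kJ
  Bonds formed (products):
    N≡N: 2 × 982 = 1964
    O-H: 12 × 481 = 5772
    Σ(formed) = 7736 kJ
  ΔH_I = 6345 − 7736 = −1391 kJ
Reaction II:
  Bonds broken (reactants):
    C-C: 6 × 336 = 2016
    C-H: 20 × 426 = 8520
    O=O: 13 × 503 = 6539
    Σ(broken) = 17075 kJ
  Bonds formed (products):
    C=O: 16 × 770 = 12320
    O-H: 20 × 481 = 9620
    Σ(formed) = 21940 kJ
  ΔH_II = 17075 − 21940 = −4865 kJ
ΔH_I − ΔH_II = +3474 kJ, so reaction II has the more negative ΔH; |ΔH_I − ΔH_II| = 3474 kJ.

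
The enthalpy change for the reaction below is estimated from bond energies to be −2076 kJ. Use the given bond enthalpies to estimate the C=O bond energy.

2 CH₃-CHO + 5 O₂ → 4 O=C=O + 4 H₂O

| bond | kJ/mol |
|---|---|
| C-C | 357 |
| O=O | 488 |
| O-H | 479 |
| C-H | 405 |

D(C=O) ≈ 773 kJ/mol

Let D be the C=O bond energy.
Σ(broken) = 2×357 + 8×405 + 2×D + 5×488 = 6394 + 2D
Σ(formed) = 8×D + 8×479 = 3832 + 8D
ΔH = Σ(broken) − Σ(formed) = (6394 + 2D) − (3832 + 8D) = +2562 − 6D
Setting this equal to −2076 kJ gives 6D = 4638, so D = 773 kJ/mol.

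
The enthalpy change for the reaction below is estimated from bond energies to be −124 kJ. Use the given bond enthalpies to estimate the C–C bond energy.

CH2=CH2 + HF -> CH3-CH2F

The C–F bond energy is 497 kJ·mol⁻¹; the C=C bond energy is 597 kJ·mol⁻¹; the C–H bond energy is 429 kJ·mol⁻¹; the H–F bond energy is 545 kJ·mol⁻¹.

Let D be the C–C bond energy.
Σ(broken) = 4×429 + 1×597 + 1×545 = 2858
Σ(formed) = 1×D + 1×497 + 5×429 = 2642 + D
ΔH = Σ(broken) − Σ(formed) = (2858) − (2642 + D) = +216 − D
Setting this equal to −124 kJ gives D = 340 kJ/mol.

D(C–C) ≈ 340 kJ/mol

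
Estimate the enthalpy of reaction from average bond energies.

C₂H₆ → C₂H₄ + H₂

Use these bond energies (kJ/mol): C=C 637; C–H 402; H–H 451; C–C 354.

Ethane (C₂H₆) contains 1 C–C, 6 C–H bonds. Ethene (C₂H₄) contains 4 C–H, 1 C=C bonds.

Bonds broken (reactants):
  C–C: 1 × 354 = 354
  C–H: 6 × 402 = 2412
  Σ(broken) = 2766 kJ
Bonds formed (products):
  C–H: 4 × 402 = 1608
  C=C: 1 × 637 = 637
  H–H: 1 × 451 = 451
  Σ(formed) = 2696 kJ
ΔH = Σ(broken) − Σ(formed) = 2766 − 2696 = +70 kJ

ΔH ≈ +70 kJ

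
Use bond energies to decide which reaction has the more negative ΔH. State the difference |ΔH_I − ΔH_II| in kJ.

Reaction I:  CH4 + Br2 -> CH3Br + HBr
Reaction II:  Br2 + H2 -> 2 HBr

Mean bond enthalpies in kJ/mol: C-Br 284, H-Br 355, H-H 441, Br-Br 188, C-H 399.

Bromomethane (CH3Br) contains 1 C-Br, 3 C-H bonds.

Reaction I:
  Bonds broken (reactants):
    Br-Br: 1 × 188 = 188
    C-H: 4 × 399 = 1596
    Σ(broken) = 1784 kJ
  Bonds formed (products):
    C-Br: 1 × 284 = 284
    C-H: 3 × 399 = 1197
    H-Br: 1 × 355 = 355
    Σ(formed) = 1836 kJ
  ΔH_I = 1784 − 1836 = −52 kJ
Reaction II:
  Bonds broken (reactants):
    Br-Br: 1 × 188 = 188
    H-H: 1 × 441 = 441
    Σ(broken) = 629 kJ
  Bonds formed (products):
    H-Br: 2 × 355 = 710
    Σ(formed) = 710 kJ
  ΔH_II = 629 − 710 = −81 kJ
ΔH_I − ΔH_II = +29 kJ, so reaction II has the more negative ΔH; |ΔH_I − ΔH_II| = 29 kJ.

Reaction II, by 29 kJ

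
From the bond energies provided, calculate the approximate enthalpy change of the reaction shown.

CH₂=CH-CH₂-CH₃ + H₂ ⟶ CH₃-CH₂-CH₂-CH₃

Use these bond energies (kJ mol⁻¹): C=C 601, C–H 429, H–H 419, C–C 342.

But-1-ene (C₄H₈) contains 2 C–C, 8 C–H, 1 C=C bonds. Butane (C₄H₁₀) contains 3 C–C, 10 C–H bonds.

Bonds broken (reactants):
  C–C: 2 × 342 = 684
  C–H: 8 × 429 = 3432
  C=C: 1 × 601 = 601
  H–H: 1 × 419 = 419
  Σ(broken) = 5136 kJ
Bonds formed (products):
  C–C: 3 × 342 = 1026
  C–H: 10 × 429 = 4290
  Σ(formed) = 5316 kJ
ΔH = Σ(broken) − Σ(formed) = 5136 − 5316 = −180 kJ

ΔH ≈ −180 kJ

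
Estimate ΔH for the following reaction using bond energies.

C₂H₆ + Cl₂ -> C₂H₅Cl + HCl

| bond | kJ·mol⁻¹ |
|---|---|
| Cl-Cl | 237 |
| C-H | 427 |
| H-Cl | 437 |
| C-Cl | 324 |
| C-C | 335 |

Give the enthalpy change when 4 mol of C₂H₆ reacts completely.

Bonds broken (reactants):
  C-C: 1 × 335 = 335
  C-H: 6 × 427 = 2562
  Cl-Cl: 1 × 237 = 237
  Σ(broken) = 3134 kJ
Bonds formed (products):
  C-C: 1 × 335 = 335
  C-Cl: 1 × 324 = 324
  C-H: 5 × 427 = 2135
  H-Cl: 1 × 437 = 437
  Σ(formed) = 3231 kJ
ΔH = Σ(broken) − Σ(formed) = 3134 − 3231 = −97 kJ
For 4× the reaction as written: 4 × (−97) = −388 kJ

ΔH = −388 kJ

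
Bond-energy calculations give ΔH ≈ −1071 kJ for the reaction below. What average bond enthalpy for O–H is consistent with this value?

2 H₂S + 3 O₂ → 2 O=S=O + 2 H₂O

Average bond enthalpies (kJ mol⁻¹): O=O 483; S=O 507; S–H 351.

D(O–H) ≈ 474 kJ/mol

Let D be the O–H bond energy.
Σ(broken) = 3×483 + 4×351 = 2853
Σ(formed) = 4×D + 4×507 = 2028 + 4D
ΔH = Σ(broken) − Σ(formed) = (2853) − (2028 + 4D) = +825 − 4D
Setting this equal to −1071 kJ gives 4D = 1896, so D = 474 kJ/mol.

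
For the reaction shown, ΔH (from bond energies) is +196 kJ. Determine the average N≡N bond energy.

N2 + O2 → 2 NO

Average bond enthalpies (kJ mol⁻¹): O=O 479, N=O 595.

Let D be the N≡N bond energy.
Σ(broken) = 1×D + 1×479 = 479 + D
Σ(formed) = 2×595 = 1190
ΔH = Σ(broken) − Σ(formed) = (479 + D) − (1190) = −711 + D
Setting this equal to +196 kJ gives D = 907 kJ/mol.

D(N≡N) ≈ 907 kJ/mol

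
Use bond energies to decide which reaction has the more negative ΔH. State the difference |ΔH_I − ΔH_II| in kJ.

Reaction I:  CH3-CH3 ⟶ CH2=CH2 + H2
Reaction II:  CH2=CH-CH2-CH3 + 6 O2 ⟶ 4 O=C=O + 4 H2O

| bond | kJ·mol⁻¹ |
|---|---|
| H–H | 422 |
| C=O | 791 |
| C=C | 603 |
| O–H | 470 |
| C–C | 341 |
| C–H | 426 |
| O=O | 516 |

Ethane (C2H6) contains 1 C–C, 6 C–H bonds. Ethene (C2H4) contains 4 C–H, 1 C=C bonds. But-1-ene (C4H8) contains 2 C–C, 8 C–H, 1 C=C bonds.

Reaction I:
  Bonds broken (reactants):
    C–C: 1 × 341 = 341
    C–H: 6 × 426 = 2556
    Σ(broken) = 2897 kJ
  Bonds formed (products):
    C–H: 4 × 426 = 1704
    C=C: 1 × 603 = 603
    H–H: 1 × 422 = 422
    Σ(formed) = 2729 kJ
  ΔH_I = 2897 − 2729 = +168 kJ
Reaction II:
  Bonds broken (reactants):
    C–C: 2 × 341 = 682
    C–H: 8 × 426 = 3408
    C=C: 1 × 603 = 603
    O=O: 6 × 516 = 3096
    Σ(broken) = 7789 kJ
  Bonds formed (products):
    C=O: 8 × 791 = 6328
    O–H: 8 × 470 = 3760
    Σ(formed) = 10088 kJ
  ΔH_II = 7789 − 10088 = −2299 kJ
ΔH_I − ΔH_II = +2467 kJ, so reaction II has the more negative ΔH; |ΔH_I − ΔH_II| = 2467 kJ.

Reaction II, by 2467 kJ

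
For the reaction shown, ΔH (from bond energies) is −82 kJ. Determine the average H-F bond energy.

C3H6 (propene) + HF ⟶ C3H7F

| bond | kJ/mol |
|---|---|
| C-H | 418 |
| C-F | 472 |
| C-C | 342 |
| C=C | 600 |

D(H-F) ≈ 550 kJ/mol

Let D be the H-F bond energy.
Σ(broken) = 1×342 + 6×418 + 1×600 + 1×D = 3450 + D
Σ(formed) = 2×342 + 1×472 + 7×418 = 4082
ΔH = Σ(broken) − Σ(formed) = (3450 + D) − (4082) = −632 + D
Setting this equal to −82 kJ gives D = 550 kJ/mol.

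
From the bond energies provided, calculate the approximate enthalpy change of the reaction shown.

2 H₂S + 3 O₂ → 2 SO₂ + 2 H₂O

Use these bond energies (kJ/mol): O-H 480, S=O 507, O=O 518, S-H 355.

Bonds broken (reactants):
  O=O: 3 × 518 = 1554
  S-H: 4 × 355 = 1420
  Σ(broken) = 2974 kJ
Bonds formed (products):
  O-H: 4 × 480 = 1920
  S=O: 4 × 507 = 2028
  Σ(formed) = 3948 kJ
ΔH = Σ(broken) − Σ(formed) = 2974 − 3948 = −974 kJ

ΔH ≈ −974 kJ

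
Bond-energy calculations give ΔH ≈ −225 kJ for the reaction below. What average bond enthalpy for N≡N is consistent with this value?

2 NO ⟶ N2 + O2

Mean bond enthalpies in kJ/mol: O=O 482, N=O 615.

Let D be the N≡N bond energy.
Σ(broken) = 2×615 = 1230
Σ(formed) = 1×D + 1×482 = 482 + D
ΔH = Σ(broken) − Σ(formed) = (1230) − (482 + D) = +748 − D
Setting this equal to −225 kJ gives D = 973 kJ/mol.

D(N≡N) ≈ 973 kJ/mol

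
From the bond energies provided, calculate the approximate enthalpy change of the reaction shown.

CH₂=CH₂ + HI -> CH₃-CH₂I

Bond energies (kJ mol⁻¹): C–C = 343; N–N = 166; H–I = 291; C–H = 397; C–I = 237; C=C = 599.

ΔH ≈ −87 kJ

Bonds broken (reactants):
  C–H: 4 × 397 = 1588
  C=C: 1 × 599 = 599
  H–I: 1 × 291 = 291
  Σ(broken) = 2478 kJ
Bonds formed (products):
  C–C: 1 × 343 = 343
  C–H: 5 × 397 = 1985
  C–I: 1 × 237 = 237
  Σ(formed) = 2565 kJ
ΔH = Σ(broken) − Σ(formed) = 2478 − 2565 = −87 kJ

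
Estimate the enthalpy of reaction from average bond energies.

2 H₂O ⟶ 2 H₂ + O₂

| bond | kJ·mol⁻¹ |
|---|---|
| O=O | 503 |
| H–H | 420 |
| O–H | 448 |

ΔH ≈ +449 kJ

Bonds broken (reactants):
  O–H: 4 × 448 = 1792
  Σ(broken) = 1792 kJ
Bonds formed (products):
  H–H: 2 × 420 = 840
  O=O: 1 × 503 = 503
  Σ(formed) = 1343 kJ
ΔH = Σ(broken) − Σ(formed) = 1792 − 1343 = +449 kJ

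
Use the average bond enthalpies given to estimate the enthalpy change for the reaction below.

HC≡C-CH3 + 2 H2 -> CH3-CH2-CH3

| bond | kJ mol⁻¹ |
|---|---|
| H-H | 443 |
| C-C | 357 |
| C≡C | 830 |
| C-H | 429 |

Bonds broken (reactants):
  C≡C: 1 × 830 = 830
  C-C: 1 × 357 = 357
  C-H: 4 × 429 = 1716
  H-H: 2 × 443 = 886
  Σ(broken) = 3789 kJ
Bonds formed (products):
  C-C: 2 × 357 = 714
  C-H: 8 × 429 = 3432
  Σ(formed) = 4146 kJ
ΔH = Σ(broken) − Σ(formed) = 3789 − 4146 = −357 kJ

ΔH ≈ −357 kJ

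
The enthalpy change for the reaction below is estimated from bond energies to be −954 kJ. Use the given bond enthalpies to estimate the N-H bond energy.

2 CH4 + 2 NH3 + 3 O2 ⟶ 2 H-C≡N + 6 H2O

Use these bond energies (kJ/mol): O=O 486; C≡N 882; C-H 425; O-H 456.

Let D be the N-H bond energy.
Σ(broken) = 8×425 + 6×D + 3×486 = 4858 + 6D
Σ(formed) = 2×882 + 2×425 + 12×456 = 8086
ΔH = Σ(broken) − Σ(formed) = (4858 + 6D) − (8086) = −3228 + 6D
Setting this equal to −954 kJ gives 6D = 2274, so D = 379 kJ/mol.

D(N-H) ≈ 379 kJ/mol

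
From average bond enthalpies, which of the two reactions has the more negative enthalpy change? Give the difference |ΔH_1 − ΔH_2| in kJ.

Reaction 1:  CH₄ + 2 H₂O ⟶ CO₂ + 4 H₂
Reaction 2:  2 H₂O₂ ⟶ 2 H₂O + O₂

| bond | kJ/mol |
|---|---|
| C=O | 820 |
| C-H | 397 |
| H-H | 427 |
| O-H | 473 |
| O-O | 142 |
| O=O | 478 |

Reaction 2, by 326 kJ

Reaction 1:
  Bonds broken (reactants):
    C-H: 4 × 397 = 1588
    O-H: 4 × 473 = 1892
    Σ(broken) = 3480 kJ
  Bonds formed (products):
    C=O: 2 × 820 = 1640
    H-H: 4 × 427 = 1708
    Σ(formed) = 3348 kJ
  ΔH_1 = 3480 − 3348 = +132 kJ
Reaction 2:
  Bonds broken (reactants):
    O-H: 4 × 473 = 1892
    O-O: 2 × 142 = 284
    Σ(broken) = 2176 kJ
  Bonds formed (products):
    O-H: 4 × 473 = 1892
    O=O: 1 × 478 = 478
    Σ(formed) = 2370 kJ
  ΔH_2 = 2176 − 2370 = −194 kJ
ΔH_1 − ΔH_2 = +326 kJ, so reaction 2 has the more negative ΔH; |ΔH_1 − ΔH_2| = 326 kJ.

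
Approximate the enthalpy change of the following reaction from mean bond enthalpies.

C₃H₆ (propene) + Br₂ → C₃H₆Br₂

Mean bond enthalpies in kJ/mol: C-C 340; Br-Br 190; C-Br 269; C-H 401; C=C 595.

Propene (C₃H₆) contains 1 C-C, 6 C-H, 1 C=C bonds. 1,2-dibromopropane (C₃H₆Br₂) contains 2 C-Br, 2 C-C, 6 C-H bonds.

ΔH ≈ −93 kJ

Bonds broken (reactants):
  Br-Br: 1 × 190 = 190
  C-C: 1 × 340 = 340
  C-H: 6 × 401 = 2406
  C=C: 1 × 595 = 595
  Σ(broken) = 3531 kJ
Bonds formed (products):
  C-Br: 2 × 269 = 538
  C-C: 2 × 340 = 680
  C-H: 6 × 401 = 2406
  Σ(formed) = 3624 kJ
ΔH = Σ(broken) − Σ(formed) = 3531 − 3624 = −93 kJ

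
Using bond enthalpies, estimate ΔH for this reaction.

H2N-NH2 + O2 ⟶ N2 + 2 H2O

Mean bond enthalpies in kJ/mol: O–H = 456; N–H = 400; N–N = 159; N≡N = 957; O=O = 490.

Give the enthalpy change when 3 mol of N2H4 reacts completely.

Bonds broken (reactants):
  N–H: 4 × 400 = 1600
  N–N: 1 × 159 = 159
  O=O: 1 × 490 = 490
  Σ(broken) = 2249 kJ
Bonds formed (products):
  N≡N: 1 × 957 = 957
  O–H: 4 × 456 = 1824
  Σ(formed) = 2781 kJ
ΔH = Σ(broken) − Σ(formed) = 2249 − 2781 = −532 kJ
For 3× the reaction as written: 3 × (−532) = −1596 kJ

ΔH = −1596 kJ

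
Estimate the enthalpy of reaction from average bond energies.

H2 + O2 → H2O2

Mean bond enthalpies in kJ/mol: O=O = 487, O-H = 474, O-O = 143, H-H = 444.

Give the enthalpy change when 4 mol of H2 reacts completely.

Bonds broken (reactants):
  H-H: 1 × 444 = 444
  O=O: 1 × 487 = 487
  Σ(broken) = 931 kJ
Bonds formed (products):
  O-H: 2 × 474 = 948
  O-O: 1 × 143 = 143
  Σ(formed) = 1091 kJ
ΔH = Σ(broken) − Σ(formed) = 931 − 1091 = −160 kJ
For 4× the reaction as written: 4 × (−160) = −640 kJ

ΔH = −640 kJ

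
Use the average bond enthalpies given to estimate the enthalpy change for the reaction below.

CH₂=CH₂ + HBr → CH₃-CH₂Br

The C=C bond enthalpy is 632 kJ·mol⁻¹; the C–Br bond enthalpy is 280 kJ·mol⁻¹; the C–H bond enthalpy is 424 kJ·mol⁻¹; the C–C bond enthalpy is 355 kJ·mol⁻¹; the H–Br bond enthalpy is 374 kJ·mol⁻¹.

Bonds broken (reactants):
  C–H: 4 × 424 = 1696
  C=C: 1 × 632 = 632
  H–Br: 1 × 374 = 374
  Σ(broken) = 2702 kJ
Bonds formed (products):
  C–Br: 1 × 280 = 280
  C–C: 1 × 355 = 355
  C–H: 5 × 424 = 2120
  Σ(formed) = 2755 kJ
ΔH = Σ(broken) − Σ(formed) = 2702 − 2755 = −53 kJ

ΔH ≈ −53 kJ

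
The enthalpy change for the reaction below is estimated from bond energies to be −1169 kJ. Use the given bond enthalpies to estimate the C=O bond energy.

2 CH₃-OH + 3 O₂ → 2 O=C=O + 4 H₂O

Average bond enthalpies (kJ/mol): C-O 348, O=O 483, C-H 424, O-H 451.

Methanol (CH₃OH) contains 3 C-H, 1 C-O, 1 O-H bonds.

D(C=O) ≈ 788 kJ/mol

Let D be the C=O bond energy.
Σ(broken) = 6×424 + 2×348 + 2×451 + 3×483 = 5591
Σ(formed) = 4×D + 8×451 = 3608 + 4D
ΔH = Σ(broken) − Σ(formed) = (5591) − (3608 + 4D) = +1983 − 4D
Setting this equal to −1169 kJ gives 4D = 3152, so D = 788 kJ/mol.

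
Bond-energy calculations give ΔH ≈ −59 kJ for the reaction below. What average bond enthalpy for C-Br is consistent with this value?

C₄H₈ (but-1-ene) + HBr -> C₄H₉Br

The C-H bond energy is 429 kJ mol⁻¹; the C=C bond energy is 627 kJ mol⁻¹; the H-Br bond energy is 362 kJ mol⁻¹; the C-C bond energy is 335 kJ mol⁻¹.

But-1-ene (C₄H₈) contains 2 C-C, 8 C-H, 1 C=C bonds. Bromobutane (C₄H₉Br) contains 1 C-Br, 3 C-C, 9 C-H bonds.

D(C-Br) ≈ 284 kJ/mol

Let D be the C-Br bond energy.
Σ(broken) = 2×335 + 8×429 + 1×627 + 1×362 = 5091
Σ(formed) = 1×D + 3×335 + 9×429 = 4866 + D
ΔH = Σ(broken) − Σ(formed) = (5091) − (4866 + D) = +225 − D
Setting this equal to −59 kJ gives D = 284 kJ/mol.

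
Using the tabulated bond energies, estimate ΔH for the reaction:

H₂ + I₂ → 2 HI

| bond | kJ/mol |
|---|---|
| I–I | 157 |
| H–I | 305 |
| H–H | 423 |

Bonds broken (reactants):
  H–H: 1 × 423 = 423
  I–I: 1 × 157 = 157
  Σ(broken) = 580 kJ
Bonds formed (products):
  H–I: 2 × 305 = 610
  Σ(formed) = 610 kJ
ΔH = Σ(broken) − Σ(formed) = 580 − 610 = −30 kJ

ΔH ≈ −30 kJ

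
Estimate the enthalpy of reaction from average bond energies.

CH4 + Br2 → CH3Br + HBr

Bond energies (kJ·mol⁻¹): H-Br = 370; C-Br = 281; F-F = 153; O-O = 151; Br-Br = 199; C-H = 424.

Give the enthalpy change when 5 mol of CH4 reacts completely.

Bonds broken (reactants):
  Br-Br: 1 × 199 = 199
  C-H: 4 × 424 = 1696
  Σ(broken) = 1895 kJ
Bonds formed (products):
  C-Br: 1 × 281 = 281
  C-H: 3 × 424 = 1272
  H-Br: 1 × 370 = 370
  Σ(formed) = 1923 kJ
ΔH = Σ(broken) − Σ(formed) = 1895 − 1923 = −28 kJ
For 5× the reaction as written: 5 × (−28) = −140 kJ

ΔH = −140 kJ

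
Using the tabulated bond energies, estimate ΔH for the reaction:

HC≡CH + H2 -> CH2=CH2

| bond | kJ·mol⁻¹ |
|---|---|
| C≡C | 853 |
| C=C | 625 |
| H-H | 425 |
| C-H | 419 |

ΔH ≈ −185 kJ

Bonds broken (reactants):
  C≡C: 1 × 853 = 853
  C-H: 2 × 419 = 838
  H-H: 1 × 425 = 425
  Σ(broken) = 2116 kJ
Bonds formed (products):
  C-H: 4 × 419 = 1676
  C=C: 1 × 625 = 625
  Σ(formed) = 2301 kJ
ΔH = Σ(broken) − Σ(formed) = 2116 − 2301 = −185 kJ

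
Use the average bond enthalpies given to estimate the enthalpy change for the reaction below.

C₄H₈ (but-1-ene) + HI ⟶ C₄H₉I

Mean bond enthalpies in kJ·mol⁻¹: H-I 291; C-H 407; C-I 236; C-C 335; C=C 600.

Bonds broken (reactants):
  C-C: 2 × 335 = 670
  C-H: 8 × 407 = 3256
  C=C: 1 × 600 = 600
  H-I: 1 × 291 = 291
  Σ(broken) = 4817 kJ
Bonds formed (products):
  C-C: 3 × 335 = 1005
  C-H: 9 × 407 = 3663
  C-I: 1 × 236 = 236
  Σ(formed) = 4904 kJ
ΔH = Σ(broken) − Σ(formed) = 4817 − 4904 = −87 kJ

ΔH ≈ −87 kJ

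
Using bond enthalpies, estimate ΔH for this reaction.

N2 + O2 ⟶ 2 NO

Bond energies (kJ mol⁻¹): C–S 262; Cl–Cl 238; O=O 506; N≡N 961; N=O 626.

ΔH ≈ +215 kJ

Bonds broken (reactants):
  N≡N: 1 × 961 = 961
  O=O: 1 × 506 = 506
  Σ(broken) = 1467 kJ
Bonds formed (products):
  N=O: 2 × 626 = 1252
  Σ(formed) = 1252 kJ
ΔH = Σ(broken) − Σ(formed) = 1467 − 1252 = +215 kJ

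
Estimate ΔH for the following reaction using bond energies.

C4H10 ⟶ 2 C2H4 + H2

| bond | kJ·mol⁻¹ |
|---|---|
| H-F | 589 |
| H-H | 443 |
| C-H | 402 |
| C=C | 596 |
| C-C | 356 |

ΔH ≈ +237 kJ

Bonds broken (reactants):
  C-C: 3 × 356 = 1068
  C-H: 10 × 402 = 4020
  Σ(broken) = 5088 kJ
Bonds formed (products):
  C-H: 8 × 402 = 3216
  C=C: 2 × 596 = 1192
  H-H: 1 × 443 = 443
  Σ(formed) = 4851 kJ
ΔH = Σ(broken) − Σ(formed) = 5088 − 4851 = +237 kJ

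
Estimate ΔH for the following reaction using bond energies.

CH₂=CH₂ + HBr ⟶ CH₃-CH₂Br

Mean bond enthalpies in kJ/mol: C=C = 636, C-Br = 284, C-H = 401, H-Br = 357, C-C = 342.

Bonds broken (reactants):
  C-H: 4 × 401 = 1604
  C=C: 1 × 636 = 636
  H-Br: 1 × 357 = 357
  Σ(broken) = 2597 kJ
Bonds formed (products):
  C-Br: 1 × 284 = 284
  C-C: 1 × 342 = 342
  C-H: 5 × 401 = 2005
  Σ(formed) = 2631 kJ
ΔH = Σ(broken) − Σ(formed) = 2597 − 2631 = −34 kJ

ΔH ≈ −34 kJ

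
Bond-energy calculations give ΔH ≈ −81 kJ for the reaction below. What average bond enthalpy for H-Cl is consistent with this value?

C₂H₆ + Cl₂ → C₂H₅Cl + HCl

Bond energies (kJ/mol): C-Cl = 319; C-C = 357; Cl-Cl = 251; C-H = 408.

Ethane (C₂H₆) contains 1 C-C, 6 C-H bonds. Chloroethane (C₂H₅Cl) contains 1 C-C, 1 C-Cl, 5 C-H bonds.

Let D be the H-Cl bond energy.
Σ(broken) = 1×357 + 6×408 + 1×251 = 3056
Σ(formed) = 1×357 + 1×319 + 5×408 + 1×D = 2716 + D
ΔH = Σ(broken) − Σ(formed) = (3056) − (2716 + D) = +340 − D
Setting this equal to −81 kJ gives D = 421 kJ/mol.

D(H-Cl) ≈ 421 kJ/mol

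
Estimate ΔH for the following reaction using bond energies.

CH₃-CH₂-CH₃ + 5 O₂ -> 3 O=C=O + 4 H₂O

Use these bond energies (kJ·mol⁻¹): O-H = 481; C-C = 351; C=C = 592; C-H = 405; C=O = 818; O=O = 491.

ΔH ≈ −2359 kJ

Bonds broken (reactants):
  C-C: 2 × 351 = 702
  C-H: 8 × 405 = 3240
  O=O: 5 × 491 = 2455
  Σ(broken) = 6397 kJ
Bonds formed (products):
  C=O: 6 × 818 = 4908
  O-H: 8 × 481 = 3848
  Σ(formed) = 8756 kJ
ΔH = Σ(broken) − Σ(formed) = 6397 − 8756 = −2359 kJ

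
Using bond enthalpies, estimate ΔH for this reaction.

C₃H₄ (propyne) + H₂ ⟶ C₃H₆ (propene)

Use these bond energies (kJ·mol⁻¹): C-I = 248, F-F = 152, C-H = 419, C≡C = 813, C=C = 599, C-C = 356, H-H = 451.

ΔH ≈ −173 kJ

Bonds broken (reactants):
  C≡C: 1 × 813 = 813
  C-C: 1 × 356 = 356
  C-H: 4 × 419 = 1676
  H-H: 1 × 451 = 451
  Σ(broken) = 3296 kJ
Bonds formed (products):
  C-C: 1 × 356 = 356
  C-H: 6 × 419 = 2514
  C=C: 1 × 599 = 599
  Σ(formed) = 3469 kJ
ΔH = Σ(broken) − Σ(formed) = 3296 − 3469 = −173 kJ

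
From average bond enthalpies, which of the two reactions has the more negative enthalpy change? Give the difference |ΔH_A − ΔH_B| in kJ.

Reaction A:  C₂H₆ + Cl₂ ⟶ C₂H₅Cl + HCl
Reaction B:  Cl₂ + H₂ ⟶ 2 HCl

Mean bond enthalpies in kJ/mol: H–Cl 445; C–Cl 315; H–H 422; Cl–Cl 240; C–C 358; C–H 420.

Reaction B, by 128 kJ

Reaction A:
  Bonds broken (reactants):
    C–C: 1 × 358 = 358
    C–H: 6 × 420 = 2520
    Cl–Cl: 1 × 240 = 240
    Σ(broken) = 3118 kJ
  Bonds formed (products):
    C–C: 1 × 358 = 358
    C–Cl: 1 × 315 = 315
    C–H: 5 × 420 = 2100
    H–Cl: 1 × 445 = 445
    Σ(formed) = 3218 kJ
  ΔH_A = 3118 − 3218 = −100 kJ
Reaction B:
  Bonds broken (reactants):
    Cl–Cl: 1 × 240 = 240
    H–H: 1 × 422 = 422
    Σ(broken) = 662 kJ
  Bonds formed (products):
    H–Cl: 2 × 445 = 890
    Σ(formed) = 890 kJ
  ΔH_B = 662 − 890 = −228 kJ
ΔH_A − ΔH_B = +128 kJ, so reaction B has the more negative ΔH; |ΔH_A − ΔH_B| = 128 kJ.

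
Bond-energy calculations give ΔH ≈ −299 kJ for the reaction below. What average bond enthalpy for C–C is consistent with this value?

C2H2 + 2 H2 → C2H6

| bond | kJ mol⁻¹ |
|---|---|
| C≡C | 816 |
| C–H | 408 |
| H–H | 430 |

D(C–C) ≈ 343 kJ/mol

Let D be the C–C bond energy.
Σ(broken) = 1×816 + 2×408 + 2×430 = 2492
Σ(formed) = 1×D + 6×408 = 2448 + D
ΔH = Σ(broken) − Σ(formed) = (2492) − (2448 + D) = +44 − D
Setting this equal to −299 kJ gives D = 343 kJ/mol.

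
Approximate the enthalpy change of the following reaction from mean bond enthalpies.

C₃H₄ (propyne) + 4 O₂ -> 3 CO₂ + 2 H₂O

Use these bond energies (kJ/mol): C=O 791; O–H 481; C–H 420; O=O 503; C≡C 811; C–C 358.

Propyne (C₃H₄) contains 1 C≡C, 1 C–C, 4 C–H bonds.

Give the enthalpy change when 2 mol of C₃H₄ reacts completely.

ΔH = −3618 kJ

Bonds broken (reactants):
  C≡C: 1 × 811 = 811
  C–C: 1 × 358 = 358
  C–H: 4 × 420 = 1680
  O=O: 4 × 503 = 2012
  Σ(broken) = 4861 kJ
Bonds formed (products):
  C=O: 6 × 791 = 4746
  O–H: 4 × 481 = 1924
  Σ(formed) = 6670 kJ
ΔH = Σ(broken) − Σ(formed) = 4861 − 6670 = −1809 kJ
For 2× the reaction as written: 2 × (−1809) = −3618 kJ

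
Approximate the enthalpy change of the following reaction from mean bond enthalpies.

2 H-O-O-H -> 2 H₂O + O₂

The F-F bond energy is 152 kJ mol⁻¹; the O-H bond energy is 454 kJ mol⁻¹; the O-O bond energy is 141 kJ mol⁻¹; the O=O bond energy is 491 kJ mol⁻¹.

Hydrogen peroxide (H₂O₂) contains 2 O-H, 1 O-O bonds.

ΔH ≈ −209 kJ

Bonds broken (reactants):
  O-H: 4 × 454 = 1816
  O-O: 2 × 141 = 282
  Σ(broken) = 2098 kJ
Bonds formed (products):
  O-H: 4 × 454 = 1816
  O=O: 1 × 491 = 491
  Σ(formed) = 2307 kJ
ΔH = Σ(broken) − Σ(formed) = 2098 − 2307 = −209 kJ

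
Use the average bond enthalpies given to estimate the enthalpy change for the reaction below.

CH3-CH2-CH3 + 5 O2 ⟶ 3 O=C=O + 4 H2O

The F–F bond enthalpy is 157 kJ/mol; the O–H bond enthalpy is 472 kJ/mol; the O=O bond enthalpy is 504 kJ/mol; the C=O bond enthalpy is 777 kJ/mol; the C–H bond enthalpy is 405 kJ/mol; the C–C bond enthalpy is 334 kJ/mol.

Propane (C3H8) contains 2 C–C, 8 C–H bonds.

Bonds broken (reactants):
  C–C: 2 × 334 = 668
  C–H: 8 × 405 = 3240
  O=O: 5 × 504 = 2520
  Σ(broken) = 6428 kJ
Bonds formed (products):
  C=O: 6 × 777 = 4662
  O–H: 8 × 472 = 3776
  Σ(formed) = 8438 kJ
ΔH = Σ(broken) − Σ(formed) = 6428 − 8438 = −2010 kJ

ΔH ≈ −2010 kJ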